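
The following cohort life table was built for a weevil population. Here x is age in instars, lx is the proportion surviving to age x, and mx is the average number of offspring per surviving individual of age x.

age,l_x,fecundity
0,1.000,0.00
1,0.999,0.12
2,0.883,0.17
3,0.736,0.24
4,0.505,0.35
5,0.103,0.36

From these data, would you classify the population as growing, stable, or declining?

declining

R0 = Σ lx·mx = 0 + 0.11988 + 0.15011 + 0.17664 + 0.17675 + 0.03708 = 0.66046
R0 < 1, so the population is declining.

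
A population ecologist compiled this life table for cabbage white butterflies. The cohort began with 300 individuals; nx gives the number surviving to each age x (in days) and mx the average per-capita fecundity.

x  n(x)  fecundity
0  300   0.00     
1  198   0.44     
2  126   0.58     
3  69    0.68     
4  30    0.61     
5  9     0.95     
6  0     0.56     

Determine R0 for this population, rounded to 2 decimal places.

0.78

lx = nx/n0 = nx/300: 1, 0.66, 0.42, 0.23, 0.1, 0.03, 0
lx·mx by age: 0, 0.2904, 0.2436, 0.1564, 0.061, 0.0285, 0
R0 = Σ lx·mx = 0.7799 → 0.78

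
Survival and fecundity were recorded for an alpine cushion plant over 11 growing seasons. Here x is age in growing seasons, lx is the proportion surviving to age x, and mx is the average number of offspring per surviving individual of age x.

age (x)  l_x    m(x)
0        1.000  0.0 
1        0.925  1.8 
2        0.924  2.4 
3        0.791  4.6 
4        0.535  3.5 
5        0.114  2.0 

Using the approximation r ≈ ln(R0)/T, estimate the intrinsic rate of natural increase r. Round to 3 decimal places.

0.849

R0 = Σ lx·mx = 0 + 1.665 + 2.2176 + 3.6386 + 1.8725 + 0.228 = 9.6217
Σ x·lx·mx = 25.646; T = 25.646/9.6217 = 2.66543…
r ≈ ln(R0)/T = ln(9.6217)/2.66543… = 0.8494… → 0.849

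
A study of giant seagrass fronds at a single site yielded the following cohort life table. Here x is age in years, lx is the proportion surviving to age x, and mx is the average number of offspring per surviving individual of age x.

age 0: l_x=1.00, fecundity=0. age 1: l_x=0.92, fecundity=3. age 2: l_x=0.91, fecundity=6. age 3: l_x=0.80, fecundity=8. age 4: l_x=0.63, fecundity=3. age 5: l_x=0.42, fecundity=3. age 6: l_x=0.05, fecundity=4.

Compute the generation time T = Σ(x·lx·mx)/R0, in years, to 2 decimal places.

lx·mx: 0, 2.76, 5.46, 6.4, 1.89, 1.26, 0.2 → R0 = 17.97
x·lx·mx: 0, 2.76, 10.92, 19.2, 7.56, 6.3, 1.2 → Σ = 47.94
T = 47.94 / 17.97 = 2.66778… → 2.67

2.67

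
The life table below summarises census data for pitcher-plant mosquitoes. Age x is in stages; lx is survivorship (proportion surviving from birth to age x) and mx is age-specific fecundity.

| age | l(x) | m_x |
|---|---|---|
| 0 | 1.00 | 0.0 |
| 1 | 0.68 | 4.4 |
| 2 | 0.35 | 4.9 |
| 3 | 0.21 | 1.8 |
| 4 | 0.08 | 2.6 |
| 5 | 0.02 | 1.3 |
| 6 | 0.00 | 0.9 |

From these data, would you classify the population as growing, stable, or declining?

growing

R0 = Σ lx·mx = 0 + 2.992 + 1.715 + 0.378 + 0.208 + 0.026 + 0 = 5.319
R0 > 1, so the population is growing.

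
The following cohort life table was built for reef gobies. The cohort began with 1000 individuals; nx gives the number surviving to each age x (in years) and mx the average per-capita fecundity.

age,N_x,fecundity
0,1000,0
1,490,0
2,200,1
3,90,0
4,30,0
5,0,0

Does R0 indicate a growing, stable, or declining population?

lx = nx/n0 = nx/1000: 1, 0.49, 0.2, 0.09, 0.03, 0
R0 = Σ lx·mx = 0 + 0 + 0.2 + 0 + 0 + 0 = 0.2
R0 < 1, so the population is declining.

declining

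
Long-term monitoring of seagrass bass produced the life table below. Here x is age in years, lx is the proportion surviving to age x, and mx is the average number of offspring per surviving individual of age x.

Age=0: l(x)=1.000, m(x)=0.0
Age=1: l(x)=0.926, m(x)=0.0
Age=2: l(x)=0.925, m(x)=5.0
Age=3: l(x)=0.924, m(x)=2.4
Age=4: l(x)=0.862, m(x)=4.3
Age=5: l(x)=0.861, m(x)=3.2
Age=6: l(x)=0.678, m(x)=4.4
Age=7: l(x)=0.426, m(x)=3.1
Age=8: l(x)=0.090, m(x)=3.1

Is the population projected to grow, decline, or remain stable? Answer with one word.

growing

R0 = Σ lx·mx = 0 + 0 + 4.625 + 2.2176 + 3.7066 + 2.7552 + 2.9832 + 1.3206 + 0.279 = 17.8872
R0 > 1, so the population is growing.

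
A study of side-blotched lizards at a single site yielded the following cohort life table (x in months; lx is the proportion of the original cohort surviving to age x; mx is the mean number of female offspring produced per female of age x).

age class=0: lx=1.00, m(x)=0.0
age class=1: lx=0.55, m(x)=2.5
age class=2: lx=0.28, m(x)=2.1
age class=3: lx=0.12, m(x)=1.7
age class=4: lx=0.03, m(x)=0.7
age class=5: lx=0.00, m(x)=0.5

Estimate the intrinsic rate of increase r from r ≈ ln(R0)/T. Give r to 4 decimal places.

0.5276

R0 = Σ lx·mx = 0 + 1.375 + 0.588 + 0.204 + 0.021 + 0 = 2.188
Σ x·lx·mx = 3.247; T = 3.247/2.188 = 1.484…
r ≈ ln(R0)/T = ln(2.188)/1.484… = 0.527619… → 0.5276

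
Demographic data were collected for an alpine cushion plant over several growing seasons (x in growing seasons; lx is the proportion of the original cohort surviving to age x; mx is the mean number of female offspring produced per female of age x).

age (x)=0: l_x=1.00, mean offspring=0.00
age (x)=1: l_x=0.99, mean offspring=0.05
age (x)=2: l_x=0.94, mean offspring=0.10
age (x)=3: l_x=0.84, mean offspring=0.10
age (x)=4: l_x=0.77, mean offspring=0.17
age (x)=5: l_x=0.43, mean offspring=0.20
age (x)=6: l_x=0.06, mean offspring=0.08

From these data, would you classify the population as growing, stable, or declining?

declining

R0 = Σ lx·mx = 0 + 0.0495 + 0.094 + 0.084 + 0.1309 + 0.086 + 0.0048 = 0.4492
R0 < 1, so the population is declining.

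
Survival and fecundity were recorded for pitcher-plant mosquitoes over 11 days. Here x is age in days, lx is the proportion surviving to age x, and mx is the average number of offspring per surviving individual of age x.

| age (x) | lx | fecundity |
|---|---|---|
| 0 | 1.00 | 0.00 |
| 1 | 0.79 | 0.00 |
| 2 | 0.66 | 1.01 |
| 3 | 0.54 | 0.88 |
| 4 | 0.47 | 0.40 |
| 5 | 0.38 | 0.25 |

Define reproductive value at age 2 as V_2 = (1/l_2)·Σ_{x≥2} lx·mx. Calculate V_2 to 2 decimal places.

lx·mx for x ≥ 2: 0.6666, 0.4752, 0.188, 0.095 → sum = 1.4248
V_2 = 1.4248 / l_2 = 1.4248 / 0.66 = 2.158788… → 2.16

2.16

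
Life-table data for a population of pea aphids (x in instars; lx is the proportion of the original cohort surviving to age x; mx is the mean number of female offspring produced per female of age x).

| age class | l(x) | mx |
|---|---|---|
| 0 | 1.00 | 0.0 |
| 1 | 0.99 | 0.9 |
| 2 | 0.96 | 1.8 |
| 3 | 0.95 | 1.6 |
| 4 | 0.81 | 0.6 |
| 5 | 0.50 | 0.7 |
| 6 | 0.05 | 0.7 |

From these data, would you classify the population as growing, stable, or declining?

growing

R0 = Σ lx·mx = 0 + 0.891 + 1.728 + 1.52 + 0.486 + 0.35 + 0.035 = 5.01
R0 > 1, so the population is growing.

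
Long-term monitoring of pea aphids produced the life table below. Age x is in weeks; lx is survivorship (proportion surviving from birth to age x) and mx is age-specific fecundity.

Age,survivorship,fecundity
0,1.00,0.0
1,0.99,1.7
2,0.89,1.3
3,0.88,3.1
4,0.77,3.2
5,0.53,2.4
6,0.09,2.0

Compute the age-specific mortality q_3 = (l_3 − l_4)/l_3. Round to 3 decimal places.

q_3 = (l_3 − l_4) / l_3 = (0.88 − 0.77) / 0.88
     = 0.11 / 0.88 = 0.125 → 0.125

0.125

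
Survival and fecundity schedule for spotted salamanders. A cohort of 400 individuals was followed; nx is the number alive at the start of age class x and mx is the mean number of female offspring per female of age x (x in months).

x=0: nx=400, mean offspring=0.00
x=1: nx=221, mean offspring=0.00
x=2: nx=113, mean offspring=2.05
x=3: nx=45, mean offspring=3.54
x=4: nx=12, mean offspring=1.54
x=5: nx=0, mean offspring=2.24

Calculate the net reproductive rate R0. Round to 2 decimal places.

1.02

lx = nx/n0 = nx/400: 1, 0.5525, 0.2825, 0.1125, 0.03, 0
lx·mx by age: 0, 0, 0.579125, 0.39825, 0.0462, 0
R0 = Σ lx·mx = 1.023575 → 1.02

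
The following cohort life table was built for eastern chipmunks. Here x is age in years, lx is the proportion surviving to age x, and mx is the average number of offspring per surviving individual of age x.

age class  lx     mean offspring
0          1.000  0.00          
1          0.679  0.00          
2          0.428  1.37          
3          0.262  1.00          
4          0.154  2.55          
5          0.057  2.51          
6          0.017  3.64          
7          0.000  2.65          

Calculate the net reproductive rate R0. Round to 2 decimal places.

1.45

lx·mx by age: 0, 0, 0.58636, 0.262, 0.3927, 0.14307, 0.06188, 0
R0 = Σ lx·mx = 1.44601 → 1.45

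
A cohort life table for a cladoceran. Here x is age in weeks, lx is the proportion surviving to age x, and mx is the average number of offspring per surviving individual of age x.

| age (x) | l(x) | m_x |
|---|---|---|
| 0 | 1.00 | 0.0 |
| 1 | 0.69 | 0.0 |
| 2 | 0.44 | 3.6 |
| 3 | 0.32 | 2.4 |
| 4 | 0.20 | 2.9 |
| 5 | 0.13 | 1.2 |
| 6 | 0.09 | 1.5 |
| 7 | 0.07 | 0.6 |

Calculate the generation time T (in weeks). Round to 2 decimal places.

2.96

lx·mx: 0, 0, 1.584, 0.768, 0.58, 0.156, 0.135, 0.042 → R0 = 3.265
x·lx·mx: 0, 0, 3.168, 2.304, 2.32, 0.78, 0.81, 0.294 → Σ = 9.676
T = 9.676 / 3.265 = 2.963553… → 2.96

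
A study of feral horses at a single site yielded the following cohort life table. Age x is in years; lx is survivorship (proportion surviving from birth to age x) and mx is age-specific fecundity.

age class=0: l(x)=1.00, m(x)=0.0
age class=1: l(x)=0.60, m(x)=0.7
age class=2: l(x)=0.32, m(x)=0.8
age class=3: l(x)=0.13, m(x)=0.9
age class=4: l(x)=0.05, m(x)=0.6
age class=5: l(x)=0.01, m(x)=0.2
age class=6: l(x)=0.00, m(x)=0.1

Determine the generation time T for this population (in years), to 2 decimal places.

1.71

lx·mx: 0, 0.42, 0.256, 0.117, 0.03, 0.002, 0 → R0 = 0.825
x·lx·mx: 0, 0.42, 0.512, 0.351, 0.12, 0.01, 0 → Σ = 1.413
T = 1.413 / 0.825 = 1.712727… → 1.71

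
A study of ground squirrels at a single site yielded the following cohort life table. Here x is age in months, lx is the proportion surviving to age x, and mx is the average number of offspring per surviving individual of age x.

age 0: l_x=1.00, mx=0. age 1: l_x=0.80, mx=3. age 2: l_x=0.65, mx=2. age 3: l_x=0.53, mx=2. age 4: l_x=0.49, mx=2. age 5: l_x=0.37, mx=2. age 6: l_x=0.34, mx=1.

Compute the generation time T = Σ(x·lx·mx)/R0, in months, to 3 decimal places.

2.616

lx·mx: 0, 2.4, 1.3, 1.06, 0.98, 0.74, 0.34 → R0 = 6.82
x·lx·mx: 0, 2.4, 2.6, 3.18, 3.92, 3.7, 2.04 → Σ = 17.84
T = 17.84 / 6.82 = 2.615836… → 2.616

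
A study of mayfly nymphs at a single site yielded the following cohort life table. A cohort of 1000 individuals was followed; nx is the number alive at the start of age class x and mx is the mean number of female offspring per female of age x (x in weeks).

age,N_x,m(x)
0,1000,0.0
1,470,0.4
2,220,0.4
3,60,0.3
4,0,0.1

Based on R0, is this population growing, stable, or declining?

lx = nx/n0 = nx/1000: 1, 0.47, 0.22, 0.06, 0
R0 = Σ lx·mx = 0 + 0.188 + 0.088 + 0.018 + 0 = 0.294
R0 < 1, so the population is declining.

declining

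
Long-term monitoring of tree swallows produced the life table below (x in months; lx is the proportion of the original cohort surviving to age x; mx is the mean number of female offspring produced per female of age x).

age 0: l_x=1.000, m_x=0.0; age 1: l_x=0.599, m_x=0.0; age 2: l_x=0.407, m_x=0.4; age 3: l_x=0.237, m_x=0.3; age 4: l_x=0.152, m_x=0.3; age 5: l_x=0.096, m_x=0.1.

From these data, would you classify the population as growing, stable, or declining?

declining

R0 = Σ lx·mx = 0 + 0 + 0.1628 + 0.0711 + 0.0456 + 0.0096 = 0.2891
R0 < 1, so the population is declining.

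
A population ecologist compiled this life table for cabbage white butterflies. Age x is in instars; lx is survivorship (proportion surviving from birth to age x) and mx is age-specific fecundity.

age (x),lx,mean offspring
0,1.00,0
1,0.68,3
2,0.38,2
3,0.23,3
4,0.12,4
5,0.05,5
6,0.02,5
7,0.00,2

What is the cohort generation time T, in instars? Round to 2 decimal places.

2.18

lx·mx: 0, 2.04, 0.76, 0.69, 0.48, 0.25, 0.1, 0 → R0 = 4.32
x·lx·mx: 0, 2.04, 1.52, 2.07, 1.92, 1.25, 0.6, 0 → Σ = 9.4
T = 9.4 / 4.32 = 2.175926… → 2.18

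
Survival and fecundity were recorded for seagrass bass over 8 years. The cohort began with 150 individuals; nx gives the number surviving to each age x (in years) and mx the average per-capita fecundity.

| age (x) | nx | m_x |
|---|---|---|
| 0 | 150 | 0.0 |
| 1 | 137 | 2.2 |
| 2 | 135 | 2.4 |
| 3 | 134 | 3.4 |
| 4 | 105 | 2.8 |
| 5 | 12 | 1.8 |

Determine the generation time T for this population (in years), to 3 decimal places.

lx = nx/n0 = nx/150: 1, 0.91333…, 0.9, 0.89333…, 0.7, 0.08
lx·mx: 0, 2.009333…, 2.16, 3.037333…, 1.96, 0.144 → R0 = 9.310667…
x·lx·mx: 0, 2.009333…, 4.32, 9.112…, 7.84, 0.72 → Σ = 24.001333…
T = 24.001333… / 9.310667… = 2.577832… → 2.578

2.578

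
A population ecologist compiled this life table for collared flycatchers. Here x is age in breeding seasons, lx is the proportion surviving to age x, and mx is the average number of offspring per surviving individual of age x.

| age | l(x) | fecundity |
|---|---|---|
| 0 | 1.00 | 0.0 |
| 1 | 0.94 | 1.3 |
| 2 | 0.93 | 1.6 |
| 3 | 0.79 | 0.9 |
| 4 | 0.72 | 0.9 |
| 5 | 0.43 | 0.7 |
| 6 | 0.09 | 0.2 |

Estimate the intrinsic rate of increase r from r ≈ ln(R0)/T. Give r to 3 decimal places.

0.616

R0 = Σ lx·mx = 0 + 1.222 + 1.488 + 0.711 + 0.648 + 0.301 + 0.018 = 4.388
Σ x·lx·mx = 10.536; T = 10.536/4.388 = 2.40109…
r ≈ ln(R0)/T = ln(4.388)/2.40109… = 0.61592… → 0.616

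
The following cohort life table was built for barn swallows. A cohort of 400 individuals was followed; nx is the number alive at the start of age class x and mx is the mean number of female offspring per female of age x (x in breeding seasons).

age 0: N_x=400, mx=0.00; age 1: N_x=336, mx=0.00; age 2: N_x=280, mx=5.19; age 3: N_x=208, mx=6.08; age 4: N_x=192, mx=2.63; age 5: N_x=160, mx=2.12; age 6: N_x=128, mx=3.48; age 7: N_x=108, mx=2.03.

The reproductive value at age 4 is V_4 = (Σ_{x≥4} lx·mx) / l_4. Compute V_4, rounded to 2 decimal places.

7.86

lx = nx/n0 = nx/400: 1, 0.84, 0.7, 0.52, 0.48, 0.4, 0.32, 0.27
lx·mx for x ≥ 4: 1.2624, 0.848, 1.1136, 0.5481 → sum = 3.7721
V_4 = 3.7721 / l_4 = 3.7721 / 0.48 = 7.858542… → 7.86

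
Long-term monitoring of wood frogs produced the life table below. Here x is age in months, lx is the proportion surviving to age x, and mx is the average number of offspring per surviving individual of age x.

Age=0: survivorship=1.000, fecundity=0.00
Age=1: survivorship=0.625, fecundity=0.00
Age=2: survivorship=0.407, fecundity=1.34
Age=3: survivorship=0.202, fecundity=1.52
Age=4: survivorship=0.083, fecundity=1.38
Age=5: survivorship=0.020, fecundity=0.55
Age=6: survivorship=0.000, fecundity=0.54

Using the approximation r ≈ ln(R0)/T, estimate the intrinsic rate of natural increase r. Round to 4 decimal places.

R0 = Σ lx·mx = 0 + 0 + 0.54538 + 0.30704 + 0.11454 + 0.011 + 0 = 0.97796
Σ x·lx·mx = 2.52504; T = 2.52504/0.97796 = 2.58195…
r ≈ ln(R0)/T = ln(0.97796)/2.58195… = -0.008632… → -0.0086

-0.0086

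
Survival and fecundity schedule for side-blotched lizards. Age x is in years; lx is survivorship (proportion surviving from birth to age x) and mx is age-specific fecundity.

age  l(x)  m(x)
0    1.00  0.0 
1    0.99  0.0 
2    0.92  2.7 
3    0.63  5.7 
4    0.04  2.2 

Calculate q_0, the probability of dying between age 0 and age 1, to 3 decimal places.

q_0 = (l_0 − l_1) / l_0 = (1 − 0.99) / 1
     = 0.01 / 1 = 0.01 → 0.010

0.010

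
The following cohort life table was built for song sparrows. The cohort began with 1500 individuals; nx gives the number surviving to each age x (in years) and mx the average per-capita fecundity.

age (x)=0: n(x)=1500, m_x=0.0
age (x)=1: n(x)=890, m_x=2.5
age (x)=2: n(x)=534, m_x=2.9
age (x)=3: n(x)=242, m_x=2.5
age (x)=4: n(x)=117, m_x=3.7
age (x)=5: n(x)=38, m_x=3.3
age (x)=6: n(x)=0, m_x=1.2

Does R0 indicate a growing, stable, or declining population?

lx = nx/n0 = nx/1500: 1, 0.59333…, 0.356, 0.16133…, 0.078, 0.02533…, 0
R0 = Σ lx·mx = 0 + 1.483333… + 1.0324 + 0.403333… + 0.2886 + 0.0836… + 0 = 3.291267…
R0 > 1, so the population is growing.

growing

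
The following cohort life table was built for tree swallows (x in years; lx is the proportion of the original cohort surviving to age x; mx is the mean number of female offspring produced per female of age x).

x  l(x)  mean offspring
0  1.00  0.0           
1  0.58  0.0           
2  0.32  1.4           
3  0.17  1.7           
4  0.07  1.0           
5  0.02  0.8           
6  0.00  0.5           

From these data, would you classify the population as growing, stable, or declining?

declining

R0 = Σ lx·mx = 0 + 0 + 0.448 + 0.289 + 0.07 + 0.016 + 0 = 0.823
R0 < 1, so the population is declining.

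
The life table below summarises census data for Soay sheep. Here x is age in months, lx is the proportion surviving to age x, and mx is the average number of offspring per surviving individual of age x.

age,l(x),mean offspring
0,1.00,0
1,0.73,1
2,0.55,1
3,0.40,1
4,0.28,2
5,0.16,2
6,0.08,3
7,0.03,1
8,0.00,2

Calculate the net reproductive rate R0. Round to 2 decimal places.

2.83

lx·mx by age: 0, 0.73, 0.55, 0.4, 0.56, 0.32, 0.24, 0.03, 0
R0 = Σ lx·mx = 2.83 → 2.83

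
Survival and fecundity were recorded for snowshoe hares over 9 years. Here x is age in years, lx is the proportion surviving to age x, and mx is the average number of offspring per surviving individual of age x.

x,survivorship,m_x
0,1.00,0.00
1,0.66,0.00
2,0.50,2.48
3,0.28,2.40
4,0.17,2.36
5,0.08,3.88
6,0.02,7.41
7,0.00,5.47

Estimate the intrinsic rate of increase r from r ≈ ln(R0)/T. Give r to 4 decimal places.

0.3308

R0 = Σ lx·mx = 0 + 0 + 1.24 + 0.672 + 0.4012 + 0.3104 + 0.1482 + 0 = 2.7718
Σ x·lx·mx = 8.542; T = 8.542/2.7718 = 3.08175…
r ≈ ln(R0)/T = ln(2.7718)/3.08175… = 0.330817… → 0.3308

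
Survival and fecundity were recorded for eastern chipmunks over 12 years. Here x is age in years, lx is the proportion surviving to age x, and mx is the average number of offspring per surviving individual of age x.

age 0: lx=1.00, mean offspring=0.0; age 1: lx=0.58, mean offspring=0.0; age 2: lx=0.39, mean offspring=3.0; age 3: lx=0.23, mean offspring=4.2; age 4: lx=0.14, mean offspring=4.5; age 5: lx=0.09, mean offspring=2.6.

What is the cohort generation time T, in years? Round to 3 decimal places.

2.976

lx·mx: 0, 0, 1.17, 0.966, 0.63, 0.234 → R0 = 3
x·lx·mx: 0, 0, 2.34, 2.898, 2.52, 1.17 → Σ = 8.928
T = 8.928 / 3 = 2.976 → 2.976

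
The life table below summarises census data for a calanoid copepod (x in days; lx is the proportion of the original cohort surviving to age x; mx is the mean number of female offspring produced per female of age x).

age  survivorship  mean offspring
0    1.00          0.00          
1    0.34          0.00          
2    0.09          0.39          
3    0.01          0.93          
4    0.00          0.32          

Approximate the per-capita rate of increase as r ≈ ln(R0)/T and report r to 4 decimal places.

-1.4096

R0 = Σ lx·mx = 0 + 0 + 0.0351 + 0.0093 + 0 = 0.0444
Σ x·lx·mx = 0.0981; T = 0.0981/0.0444 = 2.20946…
r ≈ ln(R0)/T = ln(0.0444)/2.20946… = -1.409628… → -1.4096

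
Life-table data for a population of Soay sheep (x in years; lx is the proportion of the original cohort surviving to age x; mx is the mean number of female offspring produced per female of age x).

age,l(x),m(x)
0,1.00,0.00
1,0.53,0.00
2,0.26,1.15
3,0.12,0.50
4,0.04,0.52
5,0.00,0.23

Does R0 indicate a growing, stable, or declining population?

declining

R0 = Σ lx·mx = 0 + 0 + 0.299 + 0.06 + 0.0208 + 0 = 0.3798
R0 < 1, so the population is declining.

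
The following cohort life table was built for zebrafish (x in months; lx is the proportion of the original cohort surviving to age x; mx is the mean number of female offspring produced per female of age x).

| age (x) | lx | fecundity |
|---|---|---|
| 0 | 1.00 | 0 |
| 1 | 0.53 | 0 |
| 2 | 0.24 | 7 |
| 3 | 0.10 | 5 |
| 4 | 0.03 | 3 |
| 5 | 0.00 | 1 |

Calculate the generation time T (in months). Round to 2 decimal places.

lx·mx: 0, 0, 1.68, 0.5, 0.09, 0 → R0 = 2.27
x·lx·mx: 0, 0, 3.36, 1.5, 0.36, 0 → Σ = 5.22
T = 5.22 / 2.27 = 2.299559… → 2.30

2.30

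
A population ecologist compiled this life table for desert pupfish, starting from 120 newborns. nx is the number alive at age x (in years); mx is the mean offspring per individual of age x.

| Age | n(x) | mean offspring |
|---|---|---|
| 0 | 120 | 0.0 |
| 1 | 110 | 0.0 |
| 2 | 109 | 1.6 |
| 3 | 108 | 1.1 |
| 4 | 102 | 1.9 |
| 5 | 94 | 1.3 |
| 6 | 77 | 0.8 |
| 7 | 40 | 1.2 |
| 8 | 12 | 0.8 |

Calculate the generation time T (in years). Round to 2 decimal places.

lx = nx/n0 = nx/120: 1, 0.91667…, 0.90833…, 0.9, 0.85, 0.78333…, 0.64167…, 0.33333…, 0.1
lx·mx: 0, 0, 1.453333…, 0.99, 1.615, 1.018333…, 0.513333…, 0.4…, 0.08 → R0 = 6.07…
x·lx·mx: 0, 0, 2.906667…, 2.97, 6.46, 5.091667…, 3.08…, 2.8…, 0.64 → Σ = 23.948333…
T = 23.948333… / 6.07… = 3.94536… → 3.95

3.95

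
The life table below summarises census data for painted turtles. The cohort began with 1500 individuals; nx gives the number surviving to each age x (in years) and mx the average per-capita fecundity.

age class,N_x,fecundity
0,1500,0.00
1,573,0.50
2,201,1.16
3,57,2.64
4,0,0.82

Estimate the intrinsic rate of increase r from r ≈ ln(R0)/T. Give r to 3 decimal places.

lx = nx/n0 = nx/1500: 1, 0.382, 0.134, 0.038, 0
R0 = Σ lx·mx = 0 + 0.191 + 0.15544 + 0.10032 + 0 = 0.44676
Σ x·lx·mx = 0.80284; T = 0.80284/0.44676 = 1.79703…
r ≈ ln(R0)/T = ln(0.44676)/1.79703… = -0.44837… → -0.448

-0.448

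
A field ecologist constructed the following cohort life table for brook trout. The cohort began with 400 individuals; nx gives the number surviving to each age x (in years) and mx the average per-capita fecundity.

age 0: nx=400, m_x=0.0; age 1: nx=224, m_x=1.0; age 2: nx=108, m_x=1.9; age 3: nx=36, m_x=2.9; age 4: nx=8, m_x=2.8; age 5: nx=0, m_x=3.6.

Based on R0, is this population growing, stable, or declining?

growing

lx = nx/n0 = nx/400: 1, 0.56, 0.27, 0.09, 0.02, 0
R0 = Σ lx·mx = 0 + 0.56 + 0.513 + 0.261 + 0.056 + 0 = 1.39
R0 > 1, so the population is growing.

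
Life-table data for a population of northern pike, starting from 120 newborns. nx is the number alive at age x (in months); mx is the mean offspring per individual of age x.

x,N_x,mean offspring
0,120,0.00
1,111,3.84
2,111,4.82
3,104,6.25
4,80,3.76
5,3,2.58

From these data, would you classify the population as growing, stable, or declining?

growing

lx = nx/n0 = nx/120: 1, 0.925, 0.925, 0.86667…, 0.66667…, 0.025
R0 = Σ lx·mx = 0 + 3.552 + 4.4585 + 5.416667… + 2.506667… + 0.0645 = 15.998333…
R0 > 1, so the population is growing.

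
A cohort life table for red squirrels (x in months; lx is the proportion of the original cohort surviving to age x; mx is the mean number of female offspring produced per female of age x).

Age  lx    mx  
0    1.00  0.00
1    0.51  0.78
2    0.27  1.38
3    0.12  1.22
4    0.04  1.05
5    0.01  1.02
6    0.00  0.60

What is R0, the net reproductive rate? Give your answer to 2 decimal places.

0.97

lx·mx by age: 0, 0.3978, 0.3726, 0.1464, 0.042, 0.0102, 0
R0 = Σ lx·mx = 0.969 → 0.97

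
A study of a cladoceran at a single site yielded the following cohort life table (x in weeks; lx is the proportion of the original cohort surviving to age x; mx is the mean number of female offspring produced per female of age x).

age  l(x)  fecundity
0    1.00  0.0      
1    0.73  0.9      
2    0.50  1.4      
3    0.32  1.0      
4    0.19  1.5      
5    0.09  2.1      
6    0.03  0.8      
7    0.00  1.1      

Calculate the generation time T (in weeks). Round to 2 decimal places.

2.41

lx·mx: 0, 0.657, 0.7, 0.32, 0.285, 0.189, 0.024, 0 → R0 = 2.175
x·lx·mx: 0, 0.657, 1.4, 0.96, 1.14, 0.945, 0.144, 0 → Σ = 5.246
T = 5.246 / 2.175 = 2.411954… → 2.41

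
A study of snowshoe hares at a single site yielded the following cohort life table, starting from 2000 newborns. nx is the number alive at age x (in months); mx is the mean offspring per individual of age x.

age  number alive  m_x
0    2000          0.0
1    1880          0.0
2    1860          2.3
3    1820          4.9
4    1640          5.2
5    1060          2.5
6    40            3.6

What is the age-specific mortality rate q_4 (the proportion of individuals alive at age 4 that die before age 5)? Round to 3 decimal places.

lx = nx/n0 = nx/2000: 1, 0.94, 0.93, 0.91, 0.82, 0.53, 0.02
q_4 = (l_4 − l_5) / l_4 = (0.82 − 0.53) / 0.82
     = 0.29 / 0.82 = 0.353659… → 0.354

0.354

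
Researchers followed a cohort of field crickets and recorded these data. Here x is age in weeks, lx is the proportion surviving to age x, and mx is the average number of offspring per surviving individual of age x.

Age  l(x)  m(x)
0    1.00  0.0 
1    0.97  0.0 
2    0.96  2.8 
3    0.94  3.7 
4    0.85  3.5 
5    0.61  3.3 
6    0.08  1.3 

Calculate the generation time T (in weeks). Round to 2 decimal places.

lx·mx: 0, 0, 2.688, 3.478, 2.975, 2.013, 0.104 → R0 = 11.258
x·lx·mx: 0, 0, 5.376, 10.434, 11.9, 10.065, 0.624 → Σ = 38.399
T = 38.399 / 11.258 = 3.410819… → 3.41

3.41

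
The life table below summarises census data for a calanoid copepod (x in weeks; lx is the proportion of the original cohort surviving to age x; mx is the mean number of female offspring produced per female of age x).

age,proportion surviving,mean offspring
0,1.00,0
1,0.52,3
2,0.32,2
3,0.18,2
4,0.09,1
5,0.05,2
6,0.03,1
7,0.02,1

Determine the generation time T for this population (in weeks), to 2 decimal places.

lx·mx: 0, 1.56, 0.64, 0.36, 0.09, 0.1, 0.03, 0.02 → R0 = 2.8
x·lx·mx: 0, 1.56, 1.28, 1.08, 0.36, 0.5, 0.18, 0.14 → Σ = 5.1
T = 5.1 / 2.8 = 1.821429… → 1.82

1.82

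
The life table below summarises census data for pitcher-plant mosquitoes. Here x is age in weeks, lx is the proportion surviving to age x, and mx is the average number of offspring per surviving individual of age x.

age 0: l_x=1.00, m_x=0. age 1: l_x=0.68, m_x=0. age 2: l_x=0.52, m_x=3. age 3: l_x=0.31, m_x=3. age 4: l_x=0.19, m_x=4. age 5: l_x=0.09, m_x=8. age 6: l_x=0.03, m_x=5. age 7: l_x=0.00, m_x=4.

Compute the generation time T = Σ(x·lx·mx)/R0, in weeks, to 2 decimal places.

lx·mx: 0, 0, 1.56, 0.93, 0.76, 0.72, 0.15, 0 → R0 = 4.12
x·lx·mx: 0, 0, 3.12, 2.79, 3.04, 3.6, 0.9, 0 → Σ = 13.45
T = 13.45 / 4.12 = 3.264563… → 3.26

3.26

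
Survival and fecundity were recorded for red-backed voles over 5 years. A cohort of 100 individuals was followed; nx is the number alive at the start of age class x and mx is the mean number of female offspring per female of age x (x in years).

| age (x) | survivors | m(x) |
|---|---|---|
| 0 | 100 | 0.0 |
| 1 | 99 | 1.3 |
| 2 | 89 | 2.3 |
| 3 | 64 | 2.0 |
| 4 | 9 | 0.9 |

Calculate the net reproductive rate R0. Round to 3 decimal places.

4.695

lx = nx/n0 = nx/100: 1, 0.99, 0.89, 0.64, 0.09
lx·mx by age: 0, 1.287, 2.047, 1.28, 0.081
R0 = Σ lx·mx = 4.695 → 4.695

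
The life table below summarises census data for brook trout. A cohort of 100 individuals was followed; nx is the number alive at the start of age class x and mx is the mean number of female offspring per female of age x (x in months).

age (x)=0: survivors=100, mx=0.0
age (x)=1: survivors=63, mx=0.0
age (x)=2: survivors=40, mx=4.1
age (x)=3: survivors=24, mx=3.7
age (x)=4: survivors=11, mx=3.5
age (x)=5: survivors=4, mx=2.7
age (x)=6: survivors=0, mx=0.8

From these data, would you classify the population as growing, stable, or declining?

growing

lx = nx/n0 = nx/100: 1, 0.63, 0.4, 0.24, 0.11, 0.04, 0
R0 = Σ lx·mx = 0 + 0 + 1.64 + 0.888 + 0.385 + 0.108 + 0 = 3.021
R0 > 1, so the population is growing.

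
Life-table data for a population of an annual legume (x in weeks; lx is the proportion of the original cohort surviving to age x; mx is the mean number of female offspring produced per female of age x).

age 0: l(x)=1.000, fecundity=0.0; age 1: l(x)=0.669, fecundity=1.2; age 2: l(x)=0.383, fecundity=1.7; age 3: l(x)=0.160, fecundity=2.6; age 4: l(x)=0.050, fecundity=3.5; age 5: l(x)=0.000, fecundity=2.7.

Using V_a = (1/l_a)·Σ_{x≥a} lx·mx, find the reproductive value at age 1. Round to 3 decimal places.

3.057

lx·mx for x ≥ 1: 0.8028, 0.6511, 0.416, 0.175, 0 → sum = 2.0449
V_1 = 2.0449 / l_1 = 2.0449 / 0.669 = 3.056652… → 3.057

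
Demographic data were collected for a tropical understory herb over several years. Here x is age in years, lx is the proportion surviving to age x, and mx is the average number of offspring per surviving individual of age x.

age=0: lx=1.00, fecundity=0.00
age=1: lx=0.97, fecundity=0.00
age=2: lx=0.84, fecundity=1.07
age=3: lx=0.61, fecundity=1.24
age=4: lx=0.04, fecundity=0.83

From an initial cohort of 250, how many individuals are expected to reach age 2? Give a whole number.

Expected survivors = N0 · l_2 = 250 × 0.84 = 210 → 210

210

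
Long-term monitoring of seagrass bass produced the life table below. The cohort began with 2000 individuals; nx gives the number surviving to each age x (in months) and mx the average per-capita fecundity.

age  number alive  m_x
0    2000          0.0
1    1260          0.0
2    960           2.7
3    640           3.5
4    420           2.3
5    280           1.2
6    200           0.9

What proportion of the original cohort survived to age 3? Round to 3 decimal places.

l_3 = n_3/n_0 = 640/2000 = 0.32 → 0.320

0.320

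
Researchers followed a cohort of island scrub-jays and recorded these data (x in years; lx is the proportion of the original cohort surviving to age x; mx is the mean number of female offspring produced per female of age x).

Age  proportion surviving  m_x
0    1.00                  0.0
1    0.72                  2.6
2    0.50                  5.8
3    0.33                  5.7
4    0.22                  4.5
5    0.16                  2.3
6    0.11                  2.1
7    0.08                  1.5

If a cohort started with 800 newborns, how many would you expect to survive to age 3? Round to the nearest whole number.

Expected survivors = N0 · l_3 = 800 × 0.33 = 264 → 264

264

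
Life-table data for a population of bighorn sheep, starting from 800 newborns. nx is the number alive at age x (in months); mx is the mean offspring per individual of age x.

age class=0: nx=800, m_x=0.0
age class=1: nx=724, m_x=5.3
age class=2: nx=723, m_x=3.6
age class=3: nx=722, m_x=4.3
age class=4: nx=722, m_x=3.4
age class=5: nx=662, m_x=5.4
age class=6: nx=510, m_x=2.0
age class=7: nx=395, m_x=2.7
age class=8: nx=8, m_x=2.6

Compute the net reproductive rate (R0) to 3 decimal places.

22.102

lx = nx/n0 = nx/800: 1, 0.905, 0.90375, 0.9025, 0.9025, 0.8275, 0.6375, 0.49375, 0.01
lx·mx by age: 0, 4.7965, 3.2535, 3.88075, 3.0685, 4.4685, 1.275, 1.333125, 0.026
R0 = Σ lx·mx = 22.101875 → 22.102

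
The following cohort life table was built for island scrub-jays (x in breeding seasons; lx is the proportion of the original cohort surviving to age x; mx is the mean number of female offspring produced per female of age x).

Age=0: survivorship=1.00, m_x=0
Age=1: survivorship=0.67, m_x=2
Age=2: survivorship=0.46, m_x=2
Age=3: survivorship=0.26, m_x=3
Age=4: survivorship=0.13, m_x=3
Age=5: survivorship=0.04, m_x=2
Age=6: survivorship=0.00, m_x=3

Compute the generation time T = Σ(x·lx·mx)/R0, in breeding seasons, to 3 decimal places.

2.131

lx·mx: 0, 1.34, 0.92, 0.78, 0.39, 0.08, 0 → R0 = 3.51
x·lx·mx: 0, 1.34, 1.84, 2.34, 1.56, 0.4, 0 → Σ = 7.48
T = 7.48 / 3.51 = 2.131054… → 2.131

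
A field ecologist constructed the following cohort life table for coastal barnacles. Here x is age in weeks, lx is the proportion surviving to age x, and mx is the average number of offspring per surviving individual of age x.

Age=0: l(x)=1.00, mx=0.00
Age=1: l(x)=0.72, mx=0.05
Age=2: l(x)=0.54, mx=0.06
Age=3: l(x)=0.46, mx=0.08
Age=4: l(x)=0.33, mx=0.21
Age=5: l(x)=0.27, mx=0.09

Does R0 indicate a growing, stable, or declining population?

declining

R0 = Σ lx·mx = 0 + 0.036 + 0.0324 + 0.0368 + 0.0693 + 0.0243 = 0.1988
R0 < 1, so the population is declining.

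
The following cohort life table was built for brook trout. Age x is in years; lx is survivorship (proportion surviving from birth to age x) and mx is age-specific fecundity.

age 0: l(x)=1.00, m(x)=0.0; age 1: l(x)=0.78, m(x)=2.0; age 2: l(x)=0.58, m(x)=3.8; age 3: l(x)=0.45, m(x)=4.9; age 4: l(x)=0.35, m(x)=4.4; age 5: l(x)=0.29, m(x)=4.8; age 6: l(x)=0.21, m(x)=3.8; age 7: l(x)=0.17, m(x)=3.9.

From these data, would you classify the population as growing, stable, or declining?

growing

R0 = Σ lx·mx = 0 + 1.56 + 2.204 + 2.205 + 1.54 + 1.392 + 0.798 + 0.663 = 10.362
R0 > 1, so the population is growing.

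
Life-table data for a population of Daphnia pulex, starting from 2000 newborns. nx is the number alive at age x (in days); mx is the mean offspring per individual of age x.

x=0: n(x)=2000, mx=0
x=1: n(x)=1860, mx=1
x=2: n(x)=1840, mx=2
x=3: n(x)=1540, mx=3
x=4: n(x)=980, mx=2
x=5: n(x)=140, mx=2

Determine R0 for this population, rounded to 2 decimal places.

6.20

lx = nx/n0 = nx/2000: 1, 0.93, 0.92, 0.77, 0.49, 0.07
lx·mx by age: 0, 0.93, 1.84, 2.31, 0.98, 0.14
R0 = Σ lx·mx = 6.2 → 6.20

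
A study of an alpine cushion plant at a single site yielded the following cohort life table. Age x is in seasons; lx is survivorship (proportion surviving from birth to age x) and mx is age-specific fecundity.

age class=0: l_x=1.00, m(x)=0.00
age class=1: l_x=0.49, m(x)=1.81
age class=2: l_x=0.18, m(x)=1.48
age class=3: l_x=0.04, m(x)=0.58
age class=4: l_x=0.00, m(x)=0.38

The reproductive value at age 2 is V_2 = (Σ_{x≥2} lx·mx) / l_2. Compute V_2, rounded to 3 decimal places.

lx·mx for x ≥ 2: 0.2664, 0.0232, 0 → sum = 0.2896
V_2 = 0.2896 / l_2 = 0.2896 / 0.18 = 1.608889… → 1.609

1.609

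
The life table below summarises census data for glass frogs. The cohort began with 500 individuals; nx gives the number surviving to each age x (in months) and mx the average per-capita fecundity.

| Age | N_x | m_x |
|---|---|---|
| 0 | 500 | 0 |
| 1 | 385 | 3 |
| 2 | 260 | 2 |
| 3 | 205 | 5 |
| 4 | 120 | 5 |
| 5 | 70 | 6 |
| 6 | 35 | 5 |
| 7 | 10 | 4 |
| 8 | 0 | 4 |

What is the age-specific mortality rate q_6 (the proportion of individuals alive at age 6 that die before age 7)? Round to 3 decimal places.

0.714

lx = nx/n0 = nx/500: 1, 0.77, 0.52, 0.41, 0.24, 0.14, 0.07, 0.02, 0
q_6 = (l_6 − l_7) / l_6 = (0.07 − 0.02) / 0.07
     = 0.05 / 0.07 = 0.714286… → 0.714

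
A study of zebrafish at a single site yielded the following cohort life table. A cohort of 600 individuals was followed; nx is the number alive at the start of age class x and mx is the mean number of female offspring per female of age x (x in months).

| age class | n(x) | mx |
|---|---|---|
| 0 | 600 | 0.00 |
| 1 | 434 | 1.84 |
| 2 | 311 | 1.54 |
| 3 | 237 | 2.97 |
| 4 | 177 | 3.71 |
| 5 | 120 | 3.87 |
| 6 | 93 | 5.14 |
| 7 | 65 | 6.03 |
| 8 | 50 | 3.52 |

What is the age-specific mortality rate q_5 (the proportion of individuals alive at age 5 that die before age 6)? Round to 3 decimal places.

lx = nx/n0 = nx/600: 1, 0.72333…, 0.51833…, 0.395, 0.295, 0.2, 0.155, 0.10833…, 0.08333…
q_5 = (l_5 − l_6) / l_5 = (0.2 − 0.155) / 0.2
     = 0.045 / 0.2 = 0.225 → 0.225

0.225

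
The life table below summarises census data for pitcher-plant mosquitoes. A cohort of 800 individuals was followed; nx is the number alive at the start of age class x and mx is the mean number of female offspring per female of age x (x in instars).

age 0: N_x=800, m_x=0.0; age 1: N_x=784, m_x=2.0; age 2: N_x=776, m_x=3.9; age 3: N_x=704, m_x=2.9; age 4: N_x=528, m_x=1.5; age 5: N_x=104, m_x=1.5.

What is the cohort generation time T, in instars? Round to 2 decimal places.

2.33

lx = nx/n0 = nx/800: 1, 0.98, 0.97, 0.88, 0.66, 0.13
lx·mx: 0, 1.96, 3.783, 2.552, 0.99, 0.195 → R0 = 9.48
x·lx·mx: 0, 1.96, 7.566, 7.656, 3.96, 0.975 → Σ = 22.117
T = 22.117 / 9.48 = 2.333017… → 2.33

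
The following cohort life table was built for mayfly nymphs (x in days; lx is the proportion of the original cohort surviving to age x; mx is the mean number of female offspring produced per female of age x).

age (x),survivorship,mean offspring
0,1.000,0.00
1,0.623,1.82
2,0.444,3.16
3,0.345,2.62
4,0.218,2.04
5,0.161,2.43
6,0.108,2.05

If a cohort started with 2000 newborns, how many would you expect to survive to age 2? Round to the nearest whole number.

Expected survivors = N0 · l_2 = 2000 × 0.444 = 888 → 888

888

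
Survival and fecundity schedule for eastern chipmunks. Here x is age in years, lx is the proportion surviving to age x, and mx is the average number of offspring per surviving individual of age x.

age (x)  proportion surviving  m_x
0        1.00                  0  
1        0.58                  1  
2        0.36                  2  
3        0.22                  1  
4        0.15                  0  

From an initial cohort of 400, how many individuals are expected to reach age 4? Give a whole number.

Expected survivors = N0 · l_4 = 400 × 0.15 = 60 → 60

60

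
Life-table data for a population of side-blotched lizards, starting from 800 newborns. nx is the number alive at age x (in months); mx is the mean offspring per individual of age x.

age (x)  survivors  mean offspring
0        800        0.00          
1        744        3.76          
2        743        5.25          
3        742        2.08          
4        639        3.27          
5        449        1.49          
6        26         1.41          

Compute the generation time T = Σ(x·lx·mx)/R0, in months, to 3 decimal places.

lx = nx/n0 = nx/800: 1, 0.93, 0.92875, 0.9275, 0.79875, 0.56125, 0.0325
lx·mx: 0, 3.4968, 4.875938…, 1.9292, 2.611913…, 0.836263…, 0.045825 → R0 = 13.795938…
x·lx·mx: 0, 3.4968, 9.751875…, 5.7876, 10.44765…, 4.181313…, 0.27495 → Σ = 33.940188…
T = 33.940188… / 13.795938… = 2.460158… → 2.460

2.460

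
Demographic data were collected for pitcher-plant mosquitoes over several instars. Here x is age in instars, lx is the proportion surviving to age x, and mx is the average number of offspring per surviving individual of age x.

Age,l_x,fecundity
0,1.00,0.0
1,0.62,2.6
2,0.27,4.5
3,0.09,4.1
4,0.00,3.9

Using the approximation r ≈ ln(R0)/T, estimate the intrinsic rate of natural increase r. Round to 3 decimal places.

R0 = Σ lx·mx = 0 + 1.612 + 1.215 + 0.369 + 0 = 3.196
Σ x·lx·mx = 5.149; T = 5.149/3.196 = 1.61108…
r ≈ ln(R0)/T = ln(3.196)/1.61108… = 0.72119… → 0.721

0.721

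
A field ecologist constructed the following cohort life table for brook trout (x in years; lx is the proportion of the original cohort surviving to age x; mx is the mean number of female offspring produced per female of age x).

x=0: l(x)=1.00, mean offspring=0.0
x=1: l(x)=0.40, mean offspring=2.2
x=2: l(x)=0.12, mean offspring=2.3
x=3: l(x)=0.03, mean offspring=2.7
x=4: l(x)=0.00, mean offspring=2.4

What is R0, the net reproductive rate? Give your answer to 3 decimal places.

1.237

lx·mx by age: 0, 0.88, 0.276, 0.081, 0
R0 = Σ lx·mx = 1.237 → 1.237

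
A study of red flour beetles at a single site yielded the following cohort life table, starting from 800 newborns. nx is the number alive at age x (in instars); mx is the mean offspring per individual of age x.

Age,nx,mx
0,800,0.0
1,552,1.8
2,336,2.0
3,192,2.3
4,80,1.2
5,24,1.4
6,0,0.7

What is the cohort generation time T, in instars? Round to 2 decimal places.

1.88

lx = nx/n0 = nx/800: 1, 0.69, 0.42, 0.24, 0.1, 0.03, 0
lx·mx: 0, 1.242, 0.84, 0.552, 0.12, 0.042, 0 → R0 = 2.796
x·lx·mx: 0, 1.242, 1.68, 1.656, 0.48, 0.21, 0 → Σ = 5.268
T = 5.268 / 2.796 = 1.88412… → 1.88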